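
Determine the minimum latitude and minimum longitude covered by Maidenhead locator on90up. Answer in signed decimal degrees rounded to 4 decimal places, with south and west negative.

40.6250, 119.6667

Field O=14, N=13: +14·20° lon, +13·10° lat → SW at lon 100°, lat 40°.
Square 9, 0: +9·2° lon, +0·1° lat → SW at lon 118°, lat 40°.
Subsquare u=20, p=15: +20·0.0833333° lon, +15·0.0416667° lat → SW at lon 119.667°, lat 40.625°.
latitude 40.6250, longitude 119.6667.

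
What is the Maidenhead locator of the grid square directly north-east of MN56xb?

MN66ac

Longitude subsquare x = 23; +1 → 24, wraps to 0 = a, carry into square.
Longitude square 5; +1 → 6.
Latitude subsquare b = 1; +1 → 2 = c.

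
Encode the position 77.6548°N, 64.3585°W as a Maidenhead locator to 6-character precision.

Offset from 180°W / 90°S: lon 115.6415°, lat 167.6548°.
Field: 115.6415/20 → 5 → F, 167.6548/10 → 16 → Q; chars FQ.
Square: 15.6415/2 → 7, 7.6548/1 → 7; chars 77.
Subsquare: 1.6415/0.0833333 → 19 → t, 0.6548/0.0416667 → 15 → p; chars tp.

FQ77tp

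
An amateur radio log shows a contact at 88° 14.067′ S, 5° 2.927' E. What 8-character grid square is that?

JA21ms53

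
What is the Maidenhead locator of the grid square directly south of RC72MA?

RC71mx

Latitude subsquare a = 0; −1 → -1, wraps to 23 = x, carry into square.
Latitude square 2; −1 → 1.
The longitude characters are unchanged.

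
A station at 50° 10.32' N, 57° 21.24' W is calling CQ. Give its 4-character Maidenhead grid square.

Add 180° to longitude and 90° to latitude: 122.65, 140.17.
Field: 122.65/20 → 6 → G, 140.17/10 → 14 → O; chars GO.
Square: 2.65/2 → 1, 0.17/1 → 0; chars 10.

GO10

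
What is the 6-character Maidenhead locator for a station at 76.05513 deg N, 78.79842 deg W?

FQ06ob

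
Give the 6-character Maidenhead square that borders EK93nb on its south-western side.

Longitude subsquare n = 13; −1 → 12 = m.
Latitude subsquare b = 1; −1 → 0 = a.

EK93ma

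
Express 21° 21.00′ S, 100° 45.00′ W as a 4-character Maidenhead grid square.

Add 180° to longitude and 90° to latitude: 79.25, 68.65.
Field: lon ⌊79.25/20⌋ = 3 → D; lat ⌊68.65/10⌋ = 6 → G.
Square: lon ⌊19.25/2⌋ = 9; lat ⌊8.65/1⌋ = 8.

DG98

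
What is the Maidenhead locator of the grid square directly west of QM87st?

QM87rt

Longitude subsquare s = 18; −1 → 17 = r.
The latitude characters are unchanged.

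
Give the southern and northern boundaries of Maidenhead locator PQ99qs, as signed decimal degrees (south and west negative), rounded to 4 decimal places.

Field P=15, Q=16: +15·20° lon, +16·10° lat → SW at lon 120°, lat 70°.
Square 9, 9: +9·2° lon, +9·1° lat → SW at lon 138°, lat 79°.
Subsquare q=16, s=18: +16·0.0833333° lon, +18·0.0416667° lat → SW at lon 139.333°, lat 79.75°.
Cell spans 0.0833333° lon × 0.0416667° lat.
south 79.7500, north 79.7917.

79.7500, 79.7917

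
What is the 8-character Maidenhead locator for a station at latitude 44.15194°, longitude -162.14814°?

AN84wd26

Add 180° to longitude and 90° to latitude: 17.85186, 134.15194.
Field: 17.85186/20 → 0 → A, 134.15194/10 → 13 → N; chars AN.
Square: 17.85186/2 → 8, 4.15194/1 → 4; chars 84.
Subsquare: 1.85186/0.0833333 → 22 → w, 0.15194/0.0416667 → 3 → d; chars wd.
Extended square: 0.01853/0.00833333 → 2, 0.02694/0.00416667 → 6; chars 26.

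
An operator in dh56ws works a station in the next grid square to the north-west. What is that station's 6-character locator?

Longitude subsquare w = 22; −1 → 21 = v.
Latitude subsquare s = 18; +1 → 19 = t.

DH56vt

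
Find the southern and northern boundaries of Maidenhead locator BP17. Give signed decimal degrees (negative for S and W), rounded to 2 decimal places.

Field B=1, P=15: +1·20° lon, +15·10° lat → SW at lon -160°, lat 60°.
Square 1, 7: +1·2° lon, +7·1° lat → SW at lon -158°, lat 67°.
Cell spans 2° lon × 1° lat.
south 67.00, north 68.00.

67.00, 68.00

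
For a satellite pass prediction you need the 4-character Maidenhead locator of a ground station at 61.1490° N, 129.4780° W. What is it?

CP51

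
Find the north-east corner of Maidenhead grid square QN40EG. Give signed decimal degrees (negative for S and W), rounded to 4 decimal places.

Field Q=16, N=13: +16·20° lon, +13·10° lat → SW at lon 140°, lat 40°.
Square 4, 0: +4·2° lon, +0·1° lat → SW at lon 148°, lat 40°.
Subsquare e=4, g=6: +4·0.0833333° lon, +6·0.0416667° lat → SW at lon 148.333°, lat 40.25°.
Cell spans 0.0833333° lon × 0.0416667° lat. NE corner is SW corner plus one full cell.
latitude 40.2917, longitude 148.4167.

40.2917, 148.4167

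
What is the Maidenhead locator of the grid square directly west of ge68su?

Longitude subsquare s = 18; −1 → 17 = r.
The latitude characters are unchanged.

GE68ru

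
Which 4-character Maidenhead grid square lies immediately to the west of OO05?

Longitude square 0; −1 → -1, wraps to 9, carry into field.
Longitude field O = 14; −1 → 13 = N.
The latitude characters are unchanged.

NO95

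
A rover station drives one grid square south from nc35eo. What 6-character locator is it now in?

Latitude subsquare o = 14; −1 → 13 = n.
The longitude characters are unchanged.

NC35en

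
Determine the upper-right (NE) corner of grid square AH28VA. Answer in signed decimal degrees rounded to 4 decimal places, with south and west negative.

Field A=0, H=7: +0·20° lon, +7·10° lat → SW at lon -180°, lat -20°.
Square 2, 8: +2·2° lon, +8·1° lat → SW at lon -176°, lat -12°.
Subsquare v=21, a=0: +21·0.0833333° lon, +0·0.0416667° lat → SW at lon -174.25°, lat -12°.
Cell spans 0.0833333° lon × 0.0416667° lat. NE corner is SW corner plus one full cell.
latitude -11.9583, longitude -174.1667.

-11.9583, -174.1667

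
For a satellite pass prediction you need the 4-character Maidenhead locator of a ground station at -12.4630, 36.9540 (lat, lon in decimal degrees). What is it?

KH87

Offset from 180°W / 90°S: lon 216.95°, lat 77.54°.
Field: 216.95/20 → 10 → K, 77.54/10 → 7 → H; chars KH.
Square: 16.95/2 → 8, 7.54/1 → 7; chars 87.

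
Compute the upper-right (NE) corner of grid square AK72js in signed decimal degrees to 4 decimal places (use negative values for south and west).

12.7917, -165.1667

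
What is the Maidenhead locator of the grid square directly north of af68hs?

AF68ht

Latitude subsquare s = 18; +1 → 19 = t.
The longitude characters are unchanged.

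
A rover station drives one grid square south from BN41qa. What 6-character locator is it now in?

Latitude subsquare a = 0; −1 → -1, wraps to 23 = x, carry into square.
Latitude square 1; −1 → 0.
The longitude characters are unchanged.

BN40qx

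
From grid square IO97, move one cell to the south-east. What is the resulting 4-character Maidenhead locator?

JO06

Longitude square 9; +1 → 10, wraps to 0, carry into field.
Longitude field I = 8; +1 → 9 = J.
Latitude square 7; −1 → 6.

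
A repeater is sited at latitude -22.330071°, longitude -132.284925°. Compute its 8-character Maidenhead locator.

Offset from 180°W / 90°S: lon 47.71508°, lat 67.66993°.
Field: 47.71508/20 → 2 → C, 67.66993/10 → 6 → G; chars CG.
Square: 7.71508/2 → 3, 7.66993/1 → 7; chars 37.
Subsquare: 1.71508/0.0833333 → 20 → u, 0.66993/0.0416667 → 16 → q; chars uq.
Extended square: 0.04841/0.00833333 → 5, 0.00326/0.00416667 → 0; chars 50.

CG37uq50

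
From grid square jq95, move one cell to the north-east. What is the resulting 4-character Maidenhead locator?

Longitude square 9; +1 → 10, wraps to 0, carry into field.
Longitude field J = 9; +1 → 10 = K.
Latitude square 5; +1 → 6.

KQ06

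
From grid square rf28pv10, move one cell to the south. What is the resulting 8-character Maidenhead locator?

Latitude extended square 0; −1 → -1, wraps to 9, carry into subsquare.
Latitude subsquare v = 21; −1 → 20 = u.
The longitude characters are unchanged.

RF28pu19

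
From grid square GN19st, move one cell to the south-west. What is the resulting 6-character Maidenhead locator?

GN19rs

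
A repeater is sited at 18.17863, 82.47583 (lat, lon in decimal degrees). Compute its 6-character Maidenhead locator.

NK18fe

Shift to the Maidenhead origin (180°W, 90°S): lon 262.4758, lat 108.1786.
Field: lon ⌊262.4758/20⌋ = 13 → N; lat ⌊108.1786/10⌋ = 10 → K.
Square: lon ⌊2.4758/2⌋ = 1; lat ⌊8.1786/1⌋ = 8.
Subsquare: lon ⌊0.4758/0.0833333⌋ = 5 → f; lat ⌊0.1786/0.0416667⌋ = 4 → e.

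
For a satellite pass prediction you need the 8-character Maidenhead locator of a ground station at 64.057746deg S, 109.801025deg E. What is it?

OC45vw66

Add 180° to longitude and 90° to latitude: 289.80102, 25.94225.
Field (20°×10°, letters A–R): 289.80102/20 → 14 → O, 25.94225/10 → 2 → C; chars OC.
Square (2°×1°, digits 0–9): 9.80102/2 → 4, 5.94225/1 → 5; chars 45.
Subsquare (5′×2.5′, letters a–x): 1.80102/0.0833333 → 21 → v, 0.94225/0.0416667 → 22 → w; chars vw.
Extended square (30″×15″, digits 0–9): 0.05102/0.00833333 → 6, 0.02559/0.00416667 → 6; chars 66.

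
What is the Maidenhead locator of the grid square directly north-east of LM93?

MM04

Longitude square 9; +1 → 10, wraps to 0, carry into field.
Longitude field L = 11; +1 → 12 = M.
Latitude square 3; +1 → 4.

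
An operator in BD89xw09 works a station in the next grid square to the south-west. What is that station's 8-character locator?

Longitude extended square 0; −1 → -1, wraps to 9, carry into subsquare.
Longitude subsquare x = 23; −1 → 22 = w.
Latitude extended square 9; −1 → 8.

BD89ww98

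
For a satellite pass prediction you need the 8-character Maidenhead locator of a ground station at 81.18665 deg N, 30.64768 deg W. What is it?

HR41qe24

Shift to the Maidenhead origin (180°W, 90°S): lon 149.35232, lat 171.18665.
Field: 149.35232/20 → 7 → H, 171.18665/10 → 17 → R; chars HR.
Square: 9.35232/2 → 4, 1.18665/1 → 1; chars 41.
Subsquare: 1.35232/0.0833333 → 16 → q, 0.18665/0.0416667 → 4 → e; chars qe.
Extended square: 0.01899/0.00833333 → 2, 0.01998/0.00416667 → 4; chars 24.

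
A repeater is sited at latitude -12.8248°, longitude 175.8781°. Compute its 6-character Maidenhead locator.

RH77we

Add 180° to longitude and 90° to latitude: 355.8781, 77.1752.
Field (20°×10°, letters A–R): lon ⌊355.8781/20⌋ = 17 → R; lat ⌊77.1752/10⌋ = 7 → H.
Square (2°×1°, digits 0–9): lon ⌊15.8781/2⌋ = 7; lat ⌊7.1752/1⌋ = 7.
Subsquare (5′×2.5′, letters a–x): lon ⌊1.8781/0.0833333⌋ = 22 → w; lat ⌊0.1752/0.0416667⌋ = 4 → e.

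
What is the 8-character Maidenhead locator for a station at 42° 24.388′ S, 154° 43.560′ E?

Shift to the Maidenhead origin (180°W, 90°S): lon 334.72600, lat 47.59353.
Field: lon ⌊334.72600/20⌋ = 16 → Q; lat ⌊47.59353/10⌋ = 4 → E.
Square: lon ⌊14.72600/2⌋ = 7; lat ⌊7.59353/1⌋ = 7.
Subsquare: lon ⌊0.72600/0.0833333⌋ = 8 → i; lat ⌊0.59353/0.0416667⌋ = 14 → o.
Extended square: lon ⌊0.05933/0.00833333⌋ = 7; lat ⌊0.01020/0.00416667⌋ = 2.

QE77io72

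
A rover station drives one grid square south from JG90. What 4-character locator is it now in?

JF99

Latitude square 0; −1 → -1, wraps to 9, carry into field.
Latitude field G = 6; −1 → 5 = F.
The longitude characters are unchanged.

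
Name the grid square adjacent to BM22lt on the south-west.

BM22ks

Longitude subsquare l = 11; −1 → 10 = k.
Latitude subsquare t = 19; −1 → 18 = s.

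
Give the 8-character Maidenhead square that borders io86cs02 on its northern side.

IO86cs03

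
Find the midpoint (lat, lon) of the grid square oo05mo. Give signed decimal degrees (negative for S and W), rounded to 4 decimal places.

55.6042, 101.0417

Field O=14, O=14: +14·20° lon, +14·10° lat → SW at lon 100°, lat 50°.
Square 0, 5: +0·2° lon, +5·1° lat → SW at lon 100°, lat 55°.
Subsquare m=12, o=14: +12·0.0833333° lon, +14·0.0416667° lat → SW at lon 101°, lat 55.5833°.
Cell spans 0.0833333° lon × 0.0416667° lat. Centre is SW corner plus half of each.
latitude 55.6042, longitude 101.0417.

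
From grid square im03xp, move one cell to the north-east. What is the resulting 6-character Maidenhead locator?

IM13aq

Longitude subsquare x = 23; +1 → 24, wraps to 0 = a, carry into square.
Longitude square 0; +1 → 1.
Latitude subsquare p = 15; +1 → 16 = q.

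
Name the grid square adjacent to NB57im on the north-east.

NB57jn

Longitude subsquare i = 8; +1 → 9 = j.
Latitude subsquare m = 12; +1 → 13 = n.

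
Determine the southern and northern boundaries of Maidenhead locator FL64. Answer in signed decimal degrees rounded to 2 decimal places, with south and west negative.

24.00, 25.00

Field F=5, L=11: +5·20° lon, +11·10° lat → SW at lon -80°, lat 20°.
Square 6, 4: +6·2° lon, +4·1° lat → SW at lon -68°, lat 24°.
Cell spans 2° lon × 1° lat.
south 24.00, north 25.00.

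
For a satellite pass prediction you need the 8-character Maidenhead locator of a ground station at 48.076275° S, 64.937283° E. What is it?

ME21lw21

Add 180° to longitude and 90° to latitude: 244.93728, 41.92372.
Field: 244.93728/20 → 12 → M, 41.92372/10 → 4 → E; chars ME.
Square: 4.93728/2 → 2, 1.92372/1 → 1; chars 21.
Subsquare: 0.93728/0.0833333 → 11 → l, 0.92372/0.0416667 → 22 → w; chars lw.
Extended square: 0.02062/0.00833333 → 2, 0.00706/0.00416667 → 1; chars 21.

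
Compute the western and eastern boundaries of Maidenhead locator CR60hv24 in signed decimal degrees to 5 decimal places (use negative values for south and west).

Field C=2, R=17: +2·20° lon, +17·10° lat → SW at lon -140°, lat 80°.
Square 6, 0: +6·2° lon, +0·1° lat → SW at lon -128°, lat 80°.
Subsquare h=7, v=21: +7·0.0833333° lon, +21·0.0416667° lat → SW at lon -127.417°, lat 80.875°.
Extended square 2, 4: +2·0.00833333° lon, +4·0.00416667° lat → SW at lon -127.4°, lat 80.8917°.
Cell spans 0.00833333° lon × 0.00416667° lat.
west -127.40000, east -127.39167.

-127.40000, -127.39167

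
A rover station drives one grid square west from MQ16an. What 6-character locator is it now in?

MQ06xn

Longitude subsquare a = 0; −1 → -1, wraps to 23 = x, carry into square.
Longitude square 1; −1 → 0.
The latitude characters are unchanged.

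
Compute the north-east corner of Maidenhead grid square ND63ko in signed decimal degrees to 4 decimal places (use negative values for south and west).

-56.3750, 92.9167

Field N=13, D=3: +13·20° lon, +3·10° lat → SW at lon 80°, lat -60°.
Square 6, 3: +6·2° lon, +3·1° lat → SW at lon 92°, lat -57°.
Subsquare k=10, o=14: +10·0.0833333° lon, +14·0.0416667° lat → SW at lon 92.8333°, lat -56.4167°.
Cell spans 0.0833333° lon × 0.0416667° lat. NE corner is SW corner plus one full cell.
latitude -56.3750, longitude 92.9167.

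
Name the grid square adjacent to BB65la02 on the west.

Longitude extended square 0; −1 → -1, wraps to 9, carry into subsquare.
Longitude subsquare l = 11; −1 → 10 = k.
The latitude characters are unchanged.

BB65ka92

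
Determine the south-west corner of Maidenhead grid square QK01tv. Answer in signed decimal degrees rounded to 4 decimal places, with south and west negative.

Field Q=16, K=10: +16·20° lon, +10·10° lat → SW at lon 140°, lat 10°.
Square 0, 1: +0·2° lon, +1·1° lat → SW at lon 140°, lat 11°.
Subsquare t=19, v=21: +19·0.0833333° lon, +21·0.0416667° lat → SW at lon 141.583°, lat 11.875°.
latitude 11.8750, longitude 141.5833.

11.8750, 141.5833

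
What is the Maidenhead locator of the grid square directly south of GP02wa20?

GP01wx29

Latitude extended square 0; −1 → -1, wraps to 9, carry into subsquare.
Latitude subsquare a = 0; −1 → -1, wraps to 23 = x, carry into square.
Latitude square 2; −1 → 1.
The longitude characters are unchanged.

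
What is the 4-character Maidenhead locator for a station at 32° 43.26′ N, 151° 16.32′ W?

BM42

Offset from 180°W / 90°S: lon 28.73°, lat 122.72°.
Field: lon ⌊28.73/20⌋ = 1 → B; lat ⌊122.72/10⌋ = 12 → M.
Square: lon ⌊8.73/2⌋ = 4; lat ⌊2.72/1⌋ = 2.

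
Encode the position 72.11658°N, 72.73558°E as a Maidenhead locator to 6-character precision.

MQ62ic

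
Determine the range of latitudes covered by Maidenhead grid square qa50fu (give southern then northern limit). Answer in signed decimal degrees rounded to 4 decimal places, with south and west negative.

Field Q=16, A=0: +16·20° lon, +0·10° lat → SW at lon 140°, lat -90°.
Square 5, 0: +5·2° lon, +0·1° lat → SW at lon 150°, lat -90°.
Subsquare f=5, u=20: +5·0.0833333° lon, +20·0.0416667° lat → SW at lon 150.417°, lat -89.1667°.
Cell spans 0.0833333° lon × 0.0416667° lat.
south -89.1667, north -89.1250.

-89.1667, -89.1250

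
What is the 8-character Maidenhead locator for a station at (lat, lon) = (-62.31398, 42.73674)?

Offset from 180°W / 90°S: lon 222.73674°, lat 27.68602°.
Field: lon ⌊222.73674/20⌋ = 11 → L; lat ⌊27.68602/10⌋ = 2 → C.
Square: lon ⌊2.73674/2⌋ = 1; lat ⌊7.68602/1⌋ = 7.
Subsquare: lon ⌊0.73674/0.0833333⌋ = 8 → i; lat ⌊0.68602/0.0416667⌋ = 16 → q.
Extended square: lon ⌊0.07007/0.00833333⌋ = 8; lat ⌊0.01935/0.00416667⌋ = 4.

LC17iq84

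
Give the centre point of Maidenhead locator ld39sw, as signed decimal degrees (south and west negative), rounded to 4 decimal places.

Field L=11, D=3: +11·20° lon, +3·10° lat → SW at lon 40°, lat -60°.
Square 3, 9: +3·2° lon, +9·1° lat → SW at lon 46°, lat -51°.
Subsquare s=18, w=22: +18·0.0833333° lon, +22·0.0416667° lat → SW at lon 47.5°, lat -50.0833°.
Cell spans 0.0833333° lon × 0.0416667° lat. Centre is SW corner plus half of each.
latitude -50.0625, longitude 47.5417.

-50.0625, 47.5417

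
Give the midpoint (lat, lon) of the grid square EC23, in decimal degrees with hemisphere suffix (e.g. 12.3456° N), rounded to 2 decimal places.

66.50° S, 95.00° W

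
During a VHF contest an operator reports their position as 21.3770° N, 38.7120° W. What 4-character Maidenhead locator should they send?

HL01

Shift to the Maidenhead origin (180°W, 90°S): lon 141.29, lat 111.38.
Field (20°×10°, letters A–R): 141.29/20 → 7 → H, 111.38/10 → 11 → L; chars HL.
Square (2°×1°, digits 0–9): 1.29/2 → 0, 1.38/1 → 1; chars 01.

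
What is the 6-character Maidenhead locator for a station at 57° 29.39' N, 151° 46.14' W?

BO47cl

Shift to the Maidenhead origin (180°W, 90°S): lon 28.2310, lat 147.4898.
Field: 28.2310/20 → 1 → B, 147.4898/10 → 14 → O; chars BO.
Square: 8.2310/2 → 4, 7.4898/1 → 7; chars 47.
Subsquare: 0.2310/0.0833333 → 2 → c, 0.4898/0.0416667 → 11 → l; chars cl.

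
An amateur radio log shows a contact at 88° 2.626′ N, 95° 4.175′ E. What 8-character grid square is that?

Offset from 180°W / 90°S: lon 275.06958°, lat 178.04377°.
Field: 275.06958/20 → 13 → N, 178.04377/10 → 17 → R; chars NR.
Square: 15.06958/2 → 7, 8.04377/1 → 8; chars 78.
Subsquare: 1.06958/0.0833333 → 12 → m, 0.04377/0.0416667 → 1 → b; chars mb.
Extended square: 0.06958/0.00833333 → 8, 0.00210/0.00416667 → 0; chars 80.

NR78mb80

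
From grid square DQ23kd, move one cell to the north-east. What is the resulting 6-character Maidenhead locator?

Longitude subsquare k = 10; +1 → 11 = l.
Latitude subsquare d = 3; +1 → 4 = e.

DQ23le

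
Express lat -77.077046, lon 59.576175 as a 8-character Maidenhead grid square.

Offset from 180°W / 90°S: lon 239.57618°, lat 12.92295°.
Field: lon ⌊239.57618/20⌋ = 11 → L; lat ⌊12.92295/10⌋ = 1 → B.
Square: lon ⌊19.57618/2⌋ = 9; lat ⌊2.92295/1⌋ = 2.
Subsquare: lon ⌊1.57618/0.0833333⌋ = 18 → s; lat ⌊0.92295/0.0416667⌋ = 22 → w.
Extended square: lon ⌊0.07618/0.00833333⌋ = 9; lat ⌊0.00629/0.00416667⌋ = 1.

LB92sw91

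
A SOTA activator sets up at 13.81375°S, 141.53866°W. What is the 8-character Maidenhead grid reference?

Offset from 180°W / 90°S: lon 38.46134°, lat 76.18625°.
Field (20°×10°, letters A–R): 38.46134/20 → 1 → B, 76.18625/10 → 7 → H; chars BH.
Square (2°×1°, digits 0–9): 18.46134/2 → 9, 6.18625/1 → 6; chars 96.
Subsquare (5′×2.5′, letters a–x): 0.46134/0.0833333 → 5 → f, 0.18625/0.0416667 → 4 → e; chars fe.
Extended square (30″×15″, digits 0–9): 0.04467/0.00833333 → 5, 0.01958/0.00416667 → 4; chars 54.

BH96fe54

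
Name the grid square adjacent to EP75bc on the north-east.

Longitude subsquare b = 1; +1 → 2 = c.
Latitude subsquare c = 2; +1 → 3 = d.

EP75cd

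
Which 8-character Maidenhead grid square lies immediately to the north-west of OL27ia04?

OL27ha95

Longitude extended square 0; −1 → -1, wraps to 9, carry into subsquare.
Longitude subsquare i = 8; −1 → 7 = h.
Latitude extended square 4; +1 → 5.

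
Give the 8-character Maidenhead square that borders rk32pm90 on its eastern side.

Longitude extended square 9; +1 → 10, wraps to 0, carry into subsquare.
Longitude subsquare p = 15; +1 → 16 = q.
The latitude characters are unchanged.

RK32qm00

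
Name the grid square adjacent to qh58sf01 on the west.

Longitude extended square 0; −1 → -1, wraps to 9, carry into subsquare.
Longitude subsquare s = 18; −1 → 17 = r.
The latitude characters are unchanged.

QH58rf91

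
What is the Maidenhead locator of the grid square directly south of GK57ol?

GK57ok

Latitude subsquare l = 11; −1 → 10 = k.
The longitude characters are unchanged.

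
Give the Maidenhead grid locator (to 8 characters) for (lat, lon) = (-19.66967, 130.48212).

Add 180° to longitude and 90° to latitude: 310.48212, 70.33033.
Field: 310.48212/20 → 15 → P, 70.33033/10 → 7 → H; chars PH.
Square: 10.48212/2 → 5, 0.33033/1 → 0; chars 50.
Subsquare: 0.48212/0.0833333 → 5 → f, 0.33033/0.0416667 → 7 → h; chars fh.
Extended square: 0.06545/0.00833333 → 7, 0.03866/0.00416667 → 9; chars 79.

PH50fh79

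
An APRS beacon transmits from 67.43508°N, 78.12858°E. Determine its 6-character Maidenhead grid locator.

MP97bk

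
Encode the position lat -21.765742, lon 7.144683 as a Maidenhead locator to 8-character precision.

JG38nf76

Add 180° to longitude and 90° to latitude: 187.14468, 68.23426.
Field: lon ⌊187.14468/20⌋ = 9 → J; lat ⌊68.23426/10⌋ = 6 → G.
Square: lon ⌊7.14468/2⌋ = 3; lat ⌊8.23426/1⌋ = 8.
Subsquare: lon ⌊1.14468/0.0833333⌋ = 13 → n; lat ⌊0.23426/0.0416667⌋ = 5 → f.
Extended square: lon ⌊0.06135/0.00833333⌋ = 7; lat ⌊0.02592/0.00416667⌋ = 6.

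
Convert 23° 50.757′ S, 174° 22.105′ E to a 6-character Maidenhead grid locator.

Shift to the Maidenhead origin (180°W, 90°S): lon 354.3684, lat 66.1540.
Field: 354.3684/20 → 17 → R, 66.1540/10 → 6 → G; chars RG.
Square: 14.3684/2 → 7, 6.1540/1 → 6; chars 76.
Subsquare: 0.3684/0.0833333 → 4 → e, 0.1540/0.0416667 → 3 → d; chars ed.

RG76ed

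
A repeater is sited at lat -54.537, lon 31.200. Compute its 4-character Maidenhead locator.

Shift to the Maidenhead origin (180°W, 90°S): lon 211.20, lat 35.46.
Field: lon ⌊211.20/20⌋ = 10 → K; lat ⌊35.46/10⌋ = 3 → D.
Square: lon ⌊11.20/2⌋ = 5; lat ⌊5.46/1⌋ = 5.

KD55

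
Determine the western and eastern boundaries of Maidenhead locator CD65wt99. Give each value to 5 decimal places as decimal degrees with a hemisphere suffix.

126.09167° W, 126.08333° W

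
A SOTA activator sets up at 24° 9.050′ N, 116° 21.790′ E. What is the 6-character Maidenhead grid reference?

OL84ed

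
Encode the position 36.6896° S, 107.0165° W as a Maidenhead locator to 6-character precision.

Shift to the Maidenhead origin (180°W, 90°S): lon 72.9835, lat 53.3104.
Field: lon ⌊72.9835/20⌋ = 3 → D; lat ⌊53.3104/10⌋ = 5 → F.
Square: lon ⌊12.9835/2⌋ = 6; lat ⌊3.3104/1⌋ = 3.
Subsquare: lon ⌊0.9835/0.0833333⌋ = 11 → l; lat ⌊0.3104/0.0416667⌋ = 7 → h.

DF63lh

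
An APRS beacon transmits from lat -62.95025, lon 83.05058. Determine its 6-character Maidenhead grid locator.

Shift to the Maidenhead origin (180°W, 90°S): lon 263.0506, lat 27.0498.
Field: 263.0506/20 → 13 → N, 27.0498/10 → 2 → C; chars NC.
Square: 3.0506/2 → 1, 7.0498/1 → 7; chars 17.
Subsquare: 1.0506/0.0833333 → 12 → m, 0.0498/0.0416667 → 1 → b; chars mb.

NC17mb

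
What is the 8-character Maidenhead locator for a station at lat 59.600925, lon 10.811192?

JO59jo74

Shift to the Maidenhead origin (180°W, 90°S): lon 190.81119, lat 149.60092.
Field: lon ⌊190.81119/20⌋ = 9 → J; lat ⌊149.60092/10⌋ = 14 → O.
Square: lon ⌊10.81119/2⌋ = 5; lat ⌊9.60092/1⌋ = 9.
Subsquare: lon ⌊0.81119/0.0833333⌋ = 9 → j; lat ⌊0.60092/0.0416667⌋ = 14 → o.
Extended square: lon ⌊0.06119/0.00833333⌋ = 7; lat ⌊0.01759/0.00416667⌋ = 4.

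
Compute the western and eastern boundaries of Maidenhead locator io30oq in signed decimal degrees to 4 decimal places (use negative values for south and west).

Field I=8, O=14: +8·20° lon, +14·10° lat → SW at lon -20°, lat 50°.
Square 3, 0: +3·2° lon, +0·1° lat → SW at lon -14°, lat 50°.
Subsquare o=14, q=16: +14·0.0833333° lon, +16·0.0416667° lat → SW at lon -12.8333°, lat 50.6667°.
Cell spans 0.0833333° lon × 0.0416667° lat.
west -12.8333, east -12.7500.

-12.8333, -12.7500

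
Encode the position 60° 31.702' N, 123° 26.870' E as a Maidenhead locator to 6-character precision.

PP10rm

Offset from 180°W / 90°S: lon 303.4478°, lat 150.5284°.
Field (20°×10°, letters A–R): lon ⌊303.4478/20⌋ = 15 → P; lat ⌊150.5284/10⌋ = 15 → P.
Square (2°×1°, digits 0–9): lon ⌊3.4478/2⌋ = 1; lat ⌊0.5284/1⌋ = 0.
Subsquare (5′×2.5′, letters a–x): lon ⌊1.4478/0.0833333⌋ = 17 → r; lat ⌊0.5284/0.0416667⌋ = 12 → m.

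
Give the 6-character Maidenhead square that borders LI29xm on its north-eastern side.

LI39an

Longitude subsquare x = 23; +1 → 24, wraps to 0 = a, carry into square.
Longitude square 2; +1 → 3.
Latitude subsquare m = 12; +1 → 13 = n.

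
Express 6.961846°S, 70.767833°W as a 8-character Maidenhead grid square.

Offset from 180°W / 90°S: lon 109.23217°, lat 83.03815°.
Field (20°×10°, letters A–R): lon ⌊109.23217/20⌋ = 5 → F; lat ⌊83.03815/10⌋ = 8 → I.
Square (2°×1°, digits 0–9): lon ⌊9.23217/2⌋ = 4; lat ⌊3.03815/1⌋ = 3.
Subsquare (5′×2.5′, letters a–x): lon ⌊1.23217/0.0833333⌋ = 14 → o; lat ⌊0.03815/0.0416667⌋ = 0 → a.
Extended square (30″×15″, digits 0–9): lon ⌊0.06550/0.00833333⌋ = 7; lat ⌊0.03815/0.00416667⌋ = 9.

FI43oa79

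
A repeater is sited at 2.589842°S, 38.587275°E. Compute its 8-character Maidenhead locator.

Offset from 180°W / 90°S: lon 218.58728°, lat 87.41016°.
Field: 218.58728/20 → 10 → K, 87.41016/10 → 8 → I; chars KI.
Square: 18.58728/2 → 9, 7.41016/1 → 7; chars 97.
Subsquare: 0.58728/0.0833333 → 7 → h, 0.41016/0.0416667 → 9 → j; chars hj.
Extended square: 0.00394/0.00833333 → 0, 0.03516/0.00416667 → 8; chars 08.

KI97hj08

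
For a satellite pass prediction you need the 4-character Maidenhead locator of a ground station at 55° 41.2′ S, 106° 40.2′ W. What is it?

DD64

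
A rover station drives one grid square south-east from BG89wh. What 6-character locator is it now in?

Longitude subsquare w = 22; +1 → 23 = x.
Latitude subsquare h = 7; −1 → 6 = g.

BG89xg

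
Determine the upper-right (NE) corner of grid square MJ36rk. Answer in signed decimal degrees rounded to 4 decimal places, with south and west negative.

6.4583, 67.5000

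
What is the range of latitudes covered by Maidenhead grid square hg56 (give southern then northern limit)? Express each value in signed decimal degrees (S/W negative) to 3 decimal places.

Field H=7, G=6: +7·20° lon, +6·10° lat → SW at lon -40°, lat -30°.
Square 5, 6: +5·2° lon, +6·1° lat → SW at lon -30°, lat -24°.
Cell spans 2° lon × 1° lat.
south -24.000, north -23.000.

-24.000, -23.000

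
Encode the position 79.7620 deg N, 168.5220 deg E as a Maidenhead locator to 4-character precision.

Shift to the Maidenhead origin (180°W, 90°S): lon 348.52, lat 169.76.
Field: lon ⌊348.52/20⌋ = 17 → R; lat ⌊169.76/10⌋ = 16 → Q.
Square: lon ⌊8.52/2⌋ = 4; lat ⌊9.76/1⌋ = 9.

RQ49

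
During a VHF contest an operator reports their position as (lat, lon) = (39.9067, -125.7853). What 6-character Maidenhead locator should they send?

CM79cv

Shift to the Maidenhead origin (180°W, 90°S): lon 54.2147, lat 129.9067.
Field (20°×10°, letters A–R): lon ⌊54.2147/20⌋ = 2 → C; lat ⌊129.9067/10⌋ = 12 → M.
Square (2°×1°, digits 0–9): lon ⌊14.2147/2⌋ = 7; lat ⌊9.9067/1⌋ = 9.
Subsquare (5′×2.5′, letters a–x): lon ⌊0.2147/0.0833333⌋ = 2 → c; lat ⌊0.9067/0.0416667⌋ = 21 → v.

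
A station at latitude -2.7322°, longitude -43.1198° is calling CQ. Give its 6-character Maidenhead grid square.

GI87kg

Add 180° to longitude and 90° to latitude: 136.8802, 87.2678.
Field: 136.8802/20 → 6 → G, 87.2678/10 → 8 → I; chars GI.
Square: 16.8802/2 → 8, 7.2678/1 → 7; chars 87.
Subsquare: 0.8802/0.0833333 → 10 → k, 0.2678/0.0416667 → 6 → g; chars kg.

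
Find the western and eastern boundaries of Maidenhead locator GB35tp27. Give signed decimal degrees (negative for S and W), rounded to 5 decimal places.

Field G=6, B=1: +6·20° lon, +1·10° lat → SW at lon -60°, lat -80°.
Square 3, 5: +3·2° lon, +5·1° lat → SW at lon -54°, lat -75°.
Subsquare t=19, p=15: +19·0.0833333° lon, +15·0.0416667° lat → SW at lon -52.4167°, lat -74.375°.
Extended square 2, 7: +2·0.00833333° lon, +7·0.00416667° lat → SW at lon -52.4°, lat -74.3458°.
Cell spans 0.00833333° lon × 0.00416667° lat.
west -52.40000, east -52.39167.

-52.40000, -52.39167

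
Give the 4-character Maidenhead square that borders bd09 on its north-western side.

Longitude square 0; −1 → -1, wraps to 9, carry into field.
Longitude field B = 1; −1 → 0 = A.
Latitude square 9; +1 → 10, wraps to 0, carry into field.
Latitude field D = 3; +1 → 4 = E.

AE90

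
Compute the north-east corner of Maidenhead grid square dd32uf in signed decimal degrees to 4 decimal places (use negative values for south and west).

-57.7500, -112.2500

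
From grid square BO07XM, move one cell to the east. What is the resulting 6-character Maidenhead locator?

BO17am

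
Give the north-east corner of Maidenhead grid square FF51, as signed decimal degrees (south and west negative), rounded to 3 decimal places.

-38.000, -68.000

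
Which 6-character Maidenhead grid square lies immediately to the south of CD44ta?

CD43tx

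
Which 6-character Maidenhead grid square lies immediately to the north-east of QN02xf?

Longitude subsquare x = 23; +1 → 24, wraps to 0 = a, carry into square.
Longitude square 0; +1 → 1.
Latitude subsquare f = 5; +1 → 6 = g.

QN12ag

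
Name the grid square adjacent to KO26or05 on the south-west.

KO26nr94

Longitude extended square 0; −1 → -1, wraps to 9, carry into subsquare.
Longitude subsquare o = 14; −1 → 13 = n.
Latitude extended square 5; −1 → 4.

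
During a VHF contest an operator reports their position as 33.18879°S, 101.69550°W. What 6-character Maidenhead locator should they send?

DF96dt

Offset from 180°W / 90°S: lon 78.3045°, lat 56.8112°.
Field: 78.3045/20 → 3 → D, 56.8112/10 → 5 → F; chars DF.
Square: 18.3045/2 → 9, 6.8112/1 → 6; chars 96.
Subsquare: 0.3045/0.0833333 → 3 → d, 0.8112/0.0416667 → 19 → t; chars dt.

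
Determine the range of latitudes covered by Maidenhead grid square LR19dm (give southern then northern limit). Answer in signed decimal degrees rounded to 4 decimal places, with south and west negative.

89.5000, 89.5417

Field L=11, R=17: +11·20° lon, +17·10° lat → SW at lon 40°, lat 80°.
Square 1, 9: +1·2° lon, +9·1° lat → SW at lon 42°, lat 89°.
Subsquare d=3, m=12: +3·0.0833333° lon, +12·0.0416667° lat → SW at lon 42.25°, lat 89.5°.
Cell spans 0.0833333° lon × 0.0416667° lat.
south 89.5000, north 89.5417.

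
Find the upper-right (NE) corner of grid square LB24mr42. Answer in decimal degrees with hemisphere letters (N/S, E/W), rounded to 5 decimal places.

Field L=11, B=1: +11·20° lon, +1·10° lat → SW at lon 40°, lat -80°.
Square 2, 4: +2·2° lon, +4·1° lat → SW at lon 44°, lat -76°.
Subsquare m=12, r=17: +12·0.0833333° lon, +17·0.0416667° lat → SW at lon 45°, lat -75.2917°.
Extended square 4, 2: +4·0.00833333° lon, +2·0.00416667° lat → SW at lon 45.0333°, lat -75.2833°.
Cell spans 0.00833333° lon × 0.00416667° lat. NE corner is SW corner plus one full cell.
latitude 75.27917° S, longitude 45.04167° E.

75.27917° S, 45.04167° E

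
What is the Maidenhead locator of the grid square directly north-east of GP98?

HP09

Longitude square 9; +1 → 10, wraps to 0, carry into field.
Longitude field G = 6; +1 → 7 = H.
Latitude square 8; +1 → 9.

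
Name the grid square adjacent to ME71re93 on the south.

Latitude extended square 3; −1 → 2.
The longitude characters are unchanged.

ME71re92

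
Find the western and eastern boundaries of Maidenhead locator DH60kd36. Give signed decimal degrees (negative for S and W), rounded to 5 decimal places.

Field D=3, H=7: +3·20° lon, +7·10° lat → SW at lon -120°, lat -20°.
Square 6, 0: +6·2° lon, +0·1° lat → SW at lon -108°, lat -20°.
Subsquare k=10, d=3: +10·0.0833333° lon, +3·0.0416667° lat → SW at lon -107.167°, lat -19.875°.
Extended square 3, 6: +3·0.00833333° lon, +6·0.00416667° lat → SW at lon -107.142°, lat -19.85°.
Cell spans 0.00833333° lon × 0.00416667° lat.
west -107.14167, east -107.13333.

-107.14167, -107.13333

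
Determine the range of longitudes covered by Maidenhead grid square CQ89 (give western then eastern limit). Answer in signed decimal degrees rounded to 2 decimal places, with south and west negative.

Field C=2, Q=16: +2·20° lon, +16·10° lat → SW at lon -140°, lat 70°.
Square 8, 9: +8·2° lon, +9·1° lat → SW at lon -124°, lat 79°.
Cell spans 2° lon × 1° lat.
west -124.00, east -122.00.

-124.00, -122.00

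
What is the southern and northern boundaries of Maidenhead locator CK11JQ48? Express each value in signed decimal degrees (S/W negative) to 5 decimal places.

Field C=2, K=10: +2·20° lon, +10·10° lat → SW at lon -140°, lat 10°.
Square 1, 1: +1·2° lon, +1·1° lat → SW at lon -138°, lat 11°.
Subsquare j=9, q=16: +9·0.0833333° lon, +16·0.0416667° lat → SW at lon -137.25°, lat 11.6667°.
Extended square 4, 8: +4·0.00833333° lon, +8·0.00416667° lat → SW at lon -137.217°, lat 11.7°.
Cell spans 0.00833333° lon × 0.00416667° lat.
south 11.70000, north 11.70417.

11.70000, 11.70417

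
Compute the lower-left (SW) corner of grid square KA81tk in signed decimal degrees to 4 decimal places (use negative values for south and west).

-88.5833, 37.5833

Field K=10, A=0: +10·20° lon, +0·10° lat → SW at lon 20°, lat -90°.
Square 8, 1: +8·2° lon, +1·1° lat → SW at lon 36°, lat -89°.
Subsquare t=19, k=10: +19·0.0833333° lon, +10·0.0416667° lat → SW at lon 37.5833°, lat -88.5833°.
latitude -88.5833, longitude 37.5833.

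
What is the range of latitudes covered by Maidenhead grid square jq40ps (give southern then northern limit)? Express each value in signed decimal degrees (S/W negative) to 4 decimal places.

70.7500, 70.7917

Field J=9, Q=16: +9·20° lon, +16·10° lat → SW at lon 0°, lat 70°.
Square 4, 0: +4·2° lon, +0·1° lat → SW at lon 8°, lat 70°.
Subsquare p=15, s=18: +15·0.0833333° lon, +18·0.0416667° lat → SW at lon 9.25°, lat 70.75°.
Cell spans 0.0833333° lon × 0.0416667° lat.
south 70.7500, north 70.7917.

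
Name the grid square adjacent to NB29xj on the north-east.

Longitude subsquare x = 23; +1 → 24, wraps to 0 = a, carry into square.
Longitude square 2; +1 → 3.
Latitude subsquare j = 9; +1 → 10 = k.

NB39ak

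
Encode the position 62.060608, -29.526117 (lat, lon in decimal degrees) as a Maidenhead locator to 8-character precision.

HP52fb64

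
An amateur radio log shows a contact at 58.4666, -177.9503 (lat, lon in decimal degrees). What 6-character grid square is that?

Add 180° to longitude and 90° to latitude: 2.0497, 148.4666.
Field (20°×10°, letters A–R): 2.0497/20 → 0 → A, 148.4666/10 → 14 → O; chars AO.
Square (2°×1°, digits 0–9): 2.0497/2 → 1, 8.4666/1 → 8; chars 18.
Subsquare (5′×2.5′, letters a–x): 0.0497/0.0833333 → 0 → a, 0.4666/0.0416667 → 11 → l; chars al.

AO18al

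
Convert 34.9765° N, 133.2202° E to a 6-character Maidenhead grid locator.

Add 180° to longitude and 90° to latitude: 313.2202, 124.9765.
Field (20°×10°, letters A–R): lon ⌊313.2202/20⌋ = 15 → P; lat ⌊124.9765/10⌋ = 12 → M.
Square (2°×1°, digits 0–9): lon ⌊13.2202/2⌋ = 6; lat ⌊4.9765/1⌋ = 4.
Subsquare (5′×2.5′, letters a–x): lon ⌊1.2202/0.0833333⌋ = 14 → o; lat ⌊0.9765/0.0416667⌋ = 23 → x.

PM64ox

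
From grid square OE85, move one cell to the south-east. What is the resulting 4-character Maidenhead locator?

OE94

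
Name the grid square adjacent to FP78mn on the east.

FP78nn

Longitude subsquare m = 12; +1 → 13 = n.
The latitude characters are unchanged.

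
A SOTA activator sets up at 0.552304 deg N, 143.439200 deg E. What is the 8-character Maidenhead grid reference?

QJ10rn22

Offset from 180°W / 90°S: lon 323.43920°, lat 90.55230°.
Field (20°×10°, letters A–R): 323.43920/20 → 16 → Q, 90.55230/10 → 9 → J; chars QJ.
Square (2°×1°, digits 0–9): 3.43920/2 → 1, 0.55230/1 → 0; chars 10.
Subsquare (5′×2.5′, letters a–x): 1.43920/0.0833333 → 17 → r, 0.55230/0.0416667 → 13 → n; chars rn.
Extended square (30″×15″, digits 0–9): 0.02253/0.00833333 → 2, 0.01064/0.00416667 → 2; chars 22.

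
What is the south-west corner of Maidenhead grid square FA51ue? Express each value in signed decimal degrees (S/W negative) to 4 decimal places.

-88.8333, -68.3333

Field F=5, A=0: +5·20° lon, +0·10° lat → SW at lon -80°, lat -90°.
Square 5, 1: +5·2° lon, +1·1° lat → SW at lon -70°, lat -89°.
Subsquare u=20, e=4: +20·0.0833333° lon, +4·0.0416667° lat → SW at lon -68.3333°, lat -88.8333°.
latitude -88.8333, longitude -68.3333.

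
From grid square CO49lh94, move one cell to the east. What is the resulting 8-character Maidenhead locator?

CO49mh04

Longitude extended square 9; +1 → 10, wraps to 0, carry into subsquare.
Longitude subsquare l = 11; +1 → 12 = m.
The latitude characters are unchanged.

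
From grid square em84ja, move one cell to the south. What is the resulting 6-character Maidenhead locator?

EM83jx

Latitude subsquare a = 0; −1 → -1, wraps to 23 = x, carry into square.
Latitude square 4; −1 → 3.
The longitude characters are unchanged.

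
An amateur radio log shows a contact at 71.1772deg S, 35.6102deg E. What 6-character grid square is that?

Add 180° to longitude and 90° to latitude: 215.6102, 18.8228.
Field (20°×10°, letters A–R): 215.6102/20 → 10 → K, 18.8228/10 → 1 → B; chars KB.
Square (2°×1°, digits 0–9): 15.6102/2 → 7, 8.8228/1 → 8; chars 78.
Subsquare (5′×2.5′, letters a–x): 1.6102/0.0833333 → 19 → t, 0.8228/0.0416667 → 19 → t; chars tt.

KB78tt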